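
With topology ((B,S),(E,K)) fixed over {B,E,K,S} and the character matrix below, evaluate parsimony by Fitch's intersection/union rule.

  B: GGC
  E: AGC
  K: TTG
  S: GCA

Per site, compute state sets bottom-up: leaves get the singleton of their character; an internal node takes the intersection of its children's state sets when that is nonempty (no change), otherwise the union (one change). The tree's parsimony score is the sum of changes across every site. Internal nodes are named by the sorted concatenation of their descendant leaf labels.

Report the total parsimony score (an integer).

site 0, node BS: B={G} ∩ S={G} → {G} (+0)
site 0, node EK: E={A} ∪ K={T} → {A,T} (+1)
site 0, node BEKS: BS={G} ∪ EK={A,T} → {A,G,T} (+1)
site 1, node BS: B={G} ∪ S={C} → {C,G} (+1)
site 1, node EK: E={G} ∪ K={T} → {G,T} (+1)
site 1, node BEKS: BS={C,G} ∩ EK={G,T} → {G} (+0)
site 2, node BS: B={C} ∪ S={A} → {A,C} (+1)
site 2, node EK: E={C} ∪ K={G} → {C,G} (+1)
site 2, node BEKS: BS={A,C} ∩ EK={C,G} → {C} (+0)
per-site changes: [2, 2, 2]; total = 6

6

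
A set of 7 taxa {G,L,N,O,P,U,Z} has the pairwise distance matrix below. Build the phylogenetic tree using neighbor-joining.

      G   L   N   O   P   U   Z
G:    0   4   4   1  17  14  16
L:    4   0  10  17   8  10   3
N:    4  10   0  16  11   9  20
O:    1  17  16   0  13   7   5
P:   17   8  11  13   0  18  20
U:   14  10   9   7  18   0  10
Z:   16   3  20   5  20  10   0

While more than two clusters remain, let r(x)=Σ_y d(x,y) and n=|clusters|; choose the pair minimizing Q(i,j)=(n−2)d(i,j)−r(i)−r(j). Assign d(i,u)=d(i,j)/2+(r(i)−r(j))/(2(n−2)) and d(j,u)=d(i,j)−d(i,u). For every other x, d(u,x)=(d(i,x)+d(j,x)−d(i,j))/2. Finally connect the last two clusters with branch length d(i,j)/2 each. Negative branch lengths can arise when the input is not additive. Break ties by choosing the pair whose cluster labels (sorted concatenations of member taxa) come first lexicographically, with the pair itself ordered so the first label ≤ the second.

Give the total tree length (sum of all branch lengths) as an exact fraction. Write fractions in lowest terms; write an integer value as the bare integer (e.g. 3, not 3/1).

31

step 1: merge (L,Z) at d=3, Q=-111; branch lengths L→-7/10, Z→37/10; new cluster LZ
  updated: d(G,LZ)=17/2, d(LZ,N)=27/2, d(LZ,O)=19/2, d(LZ,P)=25/2, d(LZ,U)=17/2
step 2: merge (G,O) at d=1, Q=-87; branch lengths G→1/4, O→3/4; new cluster GO
  updated: d(GO,LZ)=17/2, d(GO,N)=19/2, d(GO,P)=29/2, d(GO,U)=10
step 3: merge (N,P) at d=11, Q=-66; branch lengths N→10/3, P→23/3; new cluster NP
  updated: d(GO,NP)=13/2, d(LZ,NP)=15/2, d(NP,U)=8
step 4: merge (GO,NP) at d=13/2, Q=-34; branch lengths GO→4, NP→5/2; new cluster GNOP
  updated: d(GNOP,LZ)=19/4, d(GNOP,U)=23/4
step 5: merge (GNOP,LZ) at d=19/4, Q=-19; branch lengths GNOP→1, LZ→15/4; new cluster GLNOPZ
  updated: d(GLNOPZ,U)=19/4
step 6: merge (GLNOPZ,U) at d=19/4; branch lengths GLNOPZ→19/8, U→19/8; new cluster GLNOPUZ
final tree: ((((G:1/4,O:3/4):4,(N:10/3,P:23/3):5/2):1,(L:-7/10,Z:37/10):15/4):19/8,U:19/8)
total length: 31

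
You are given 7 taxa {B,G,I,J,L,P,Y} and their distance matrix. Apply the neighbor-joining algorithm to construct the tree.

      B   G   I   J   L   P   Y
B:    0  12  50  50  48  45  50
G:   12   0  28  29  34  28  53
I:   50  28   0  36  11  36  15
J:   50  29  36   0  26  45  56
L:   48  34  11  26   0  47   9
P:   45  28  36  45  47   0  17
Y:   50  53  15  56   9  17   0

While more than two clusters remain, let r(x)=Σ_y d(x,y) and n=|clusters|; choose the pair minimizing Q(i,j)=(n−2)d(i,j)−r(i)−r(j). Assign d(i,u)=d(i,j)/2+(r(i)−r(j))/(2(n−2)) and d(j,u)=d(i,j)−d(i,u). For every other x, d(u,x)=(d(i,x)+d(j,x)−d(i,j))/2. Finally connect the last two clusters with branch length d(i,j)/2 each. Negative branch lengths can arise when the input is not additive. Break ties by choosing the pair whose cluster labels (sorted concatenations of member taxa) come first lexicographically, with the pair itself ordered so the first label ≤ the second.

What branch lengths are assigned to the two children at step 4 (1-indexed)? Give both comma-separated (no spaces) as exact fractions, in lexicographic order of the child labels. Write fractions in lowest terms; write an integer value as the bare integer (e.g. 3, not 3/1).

iteration 1: select B,G (d=12, Q=-379); attach at lengths (131/10, -11/10); label the merged cluster BG
  updated: d(BG,I)=33, d(BG,J)=67/2, d(BG,L)=35, d(BG,P)=61/2, d(BG,Y)=91/2
iteration 2: select P,Y (d=17, Q=-250); attach at lengths (101/8, 35/8); label the merged cluster PY
  updated: d(BG,PY)=59/2, d(I,PY)=17, d(J,PY)=42, d(L,PY)=39/2
iteration 3: select BG,J (d=67/2, Q=-168); attach at lengths (47/3, 107/6); label the merged cluster BGJ
  updated: d(BGJ,I)=71/4, d(BGJ,L)=55/4, d(BGJ,PY)=19
iteration 4: select BGJ,PY (d=19, Q=-68); attach at lengths (33/4, 43/4); label the merged cluster BGJPY
  updated: d(BGJPY,I)=63/8, d(BGJPY,L)=57/8
iteration 5: select BGJPY,I (d=63/8, Q=-26); attach at lengths (2, 47/8); label the merged cluster BGIJPY
  updated: d(BGIJPY,L)=41/8
iteration 6: select BGIJPY,L (d=41/8); attach at lengths (41/16, 41/16); label the merged cluster BGIJLPY
final tree: (((((B:131/10,G:-11/10):47/3,J:107/6):33/4,(P:101/8,Y:35/8):43/4):2,I:47/8):41/16,L:41/16)
total length: 189/2

33/4,43/4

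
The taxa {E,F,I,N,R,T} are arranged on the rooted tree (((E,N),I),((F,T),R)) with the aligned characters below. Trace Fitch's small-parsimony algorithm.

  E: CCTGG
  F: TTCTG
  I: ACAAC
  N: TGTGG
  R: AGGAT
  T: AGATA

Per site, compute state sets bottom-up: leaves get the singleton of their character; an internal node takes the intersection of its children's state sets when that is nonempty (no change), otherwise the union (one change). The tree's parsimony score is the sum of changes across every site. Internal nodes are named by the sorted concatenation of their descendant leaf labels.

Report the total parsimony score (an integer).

EN@0: {C} ∪ {T} = {C,T} (union, +1)
EIN@0: {C,T} ∪ {A} = {A,C,T} (union, +1)
FT@0: {T} ∪ {A} = {A,T} (union, +1)
FRT@0: {A,T} ∩ {A} = {A} (intersection, +0)
EFINRT@0: {A,C,T} ∩ {A} = {A} (intersection, +0)
EN@1: {C} ∪ {G} = {C,G} (union, +1)
EIN@1: {C,G} ∩ {C} = {C} (intersection, +0)
FT@1: {T} ∪ {G} = {G,T} (union, +1)
FRT@1: {G,T} ∩ {G} = {G} (intersection, +0)
EFINRT@1: {C} ∪ {G} = {C,G} (union, +1)
EN@2: {T} ∩ {T} = {T} (intersection, +0)
EIN@2: {T} ∪ {A} = {A,T} (union, +1)
FT@2: {C} ∪ {A} = {A,C} (union, +1)
FRT@2: {A,C} ∪ {G} = {A,C,G} (union, +1)
EFINRT@2: {A,T} ∩ {A,C,G} = {A} (intersection, +0)
EN@3: {G} ∩ {G} = {G} (intersection, +0)
EIN@3: {G} ∪ {A} = {A,G} (union, +1)
FT@3: {T} ∩ {T} = {T} (intersection, +0)
FRT@3: {T} ∪ {A} = {A,T} (union, +1)
EFINRT@3: {A,G} ∩ {A,T} = {A} (intersection, +0)
EN@4: {G} ∩ {G} = {G} (intersection, +0)
EIN@4: {G} ∪ {C} = {C,G} (union, +1)
FT@4: {G} ∪ {A} = {A,G} (union, +1)
FRT@4: {A,G} ∪ {T} = {A,G,T} (union, +1)
EFINRT@4: {C,G} ∩ {A,G,T} = {G} (intersection, +0)
per-site changes: [3, 3, 3, 2, 3]; total = 14

14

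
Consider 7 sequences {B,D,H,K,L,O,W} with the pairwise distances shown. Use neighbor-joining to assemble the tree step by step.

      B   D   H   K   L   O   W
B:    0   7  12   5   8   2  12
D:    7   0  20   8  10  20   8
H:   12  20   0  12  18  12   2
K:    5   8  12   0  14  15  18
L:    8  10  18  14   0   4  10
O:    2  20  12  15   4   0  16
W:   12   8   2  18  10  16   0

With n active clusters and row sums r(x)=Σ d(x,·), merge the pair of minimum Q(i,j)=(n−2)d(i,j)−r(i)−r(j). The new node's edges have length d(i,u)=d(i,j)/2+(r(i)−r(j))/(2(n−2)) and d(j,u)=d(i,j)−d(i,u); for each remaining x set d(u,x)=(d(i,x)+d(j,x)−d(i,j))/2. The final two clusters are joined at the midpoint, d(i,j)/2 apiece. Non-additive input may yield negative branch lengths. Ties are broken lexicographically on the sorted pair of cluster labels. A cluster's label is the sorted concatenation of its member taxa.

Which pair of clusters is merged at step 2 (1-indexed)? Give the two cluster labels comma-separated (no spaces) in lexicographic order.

iteration 1: select H,W (d=2, Q=-132); attach at lengths (2, 0); label the merged cluster HW
  updated: d(B,HW)=11, d(D,HW)=13, d(HW,K)=14, d(HW,L)=13, d(HW,O)=13
iteration 2: select L,O (d=4, Q=-87); attach at lengths (11/8, 21/8); label the merged cluster LO
  updated: d(B,LO)=3, d(D,LO)=13, d(HW,LO)=11, d(K,LO)=25/2
iteration 3: select B,LO (d=3, Q=-113/2); attach at lengths (-3/4, 15/4); label the merged cluster BLO
  updated: d(BLO,D)=17/2, d(BLO,HW)=19/2, d(BLO,K)=29/4
iteration 4: select BLO,HW (d=19/2, Q=-171/4); attach at lengths (31/16, 121/16); label the merged cluster BHLOW
  updated: d(BHLOW,D)=6, d(BHLOW,K)=47/8
iteration 5: select BHLOW,D (d=6, Q=-159/8); attach at lengths (31/16, 65/16); label the merged cluster BDHLOW
  updated: d(BDHLOW,K)=63/16
iteration 6: select BDHLOW,K (d=63/16); attach at lengths (63/32, 63/32); label the merged cluster BDHKLOW
final tree: ((((B:-3/4,(L:11/8,O:21/8):15/4):31/16,(H:2,W:0):121/16):31/16,D:65/16):63/32,K:63/32)
total length: 455/16

L,O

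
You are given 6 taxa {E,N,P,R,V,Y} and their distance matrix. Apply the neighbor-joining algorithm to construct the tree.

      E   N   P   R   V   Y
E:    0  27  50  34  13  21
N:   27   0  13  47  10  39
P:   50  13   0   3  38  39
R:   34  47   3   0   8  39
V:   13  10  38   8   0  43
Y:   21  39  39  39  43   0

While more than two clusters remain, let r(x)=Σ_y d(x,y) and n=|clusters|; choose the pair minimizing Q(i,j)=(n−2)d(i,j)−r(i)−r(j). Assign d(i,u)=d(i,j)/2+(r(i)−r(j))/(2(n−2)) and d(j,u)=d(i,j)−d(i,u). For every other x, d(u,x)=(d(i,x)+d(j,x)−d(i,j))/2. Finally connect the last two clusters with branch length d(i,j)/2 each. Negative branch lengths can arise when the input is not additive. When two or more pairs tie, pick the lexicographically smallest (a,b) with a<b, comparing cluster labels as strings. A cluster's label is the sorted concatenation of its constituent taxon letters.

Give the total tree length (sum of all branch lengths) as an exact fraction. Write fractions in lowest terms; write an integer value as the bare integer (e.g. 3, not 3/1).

263/4

step 1: merge (P,R) at d=3, Q=-262; branch lengths P→3, R→0; new cluster PR
  updated: d(E,PR)=81/2, d(N,PR)=57/2, d(PR,V)=43/2, d(PR,Y)=75/2
step 2: merge (E,Y) at d=21, Q=-179; branch lengths E→4, Y→17; new cluster EY
  updated: d(EY,N)=45/2, d(EY,PR)=57/2, d(EY,V)=35/2
step 3: merge (EY,PR) at d=57/2, Q=-90; branch lengths EY→47/4, PR→67/4; new cluster EPRY
  updated: d(EPRY,N)=45/4, d(EPRY,V)=21/4
step 4: merge (EPRY,N) at d=45/4, Q=-53/2; branch lengths EPRY→13/4, N→8; new cluster ENPRY
  updated: d(ENPRY,V)=2
step 5: merge (ENPRY,V) at d=2; branch lengths ENPRY→1, V→1; new cluster ENPRVY
final tree: ((((E:4,Y:17):47/4,(P:3,R:0):67/4):13/4,N:8):1,V:1)
total length: 263/4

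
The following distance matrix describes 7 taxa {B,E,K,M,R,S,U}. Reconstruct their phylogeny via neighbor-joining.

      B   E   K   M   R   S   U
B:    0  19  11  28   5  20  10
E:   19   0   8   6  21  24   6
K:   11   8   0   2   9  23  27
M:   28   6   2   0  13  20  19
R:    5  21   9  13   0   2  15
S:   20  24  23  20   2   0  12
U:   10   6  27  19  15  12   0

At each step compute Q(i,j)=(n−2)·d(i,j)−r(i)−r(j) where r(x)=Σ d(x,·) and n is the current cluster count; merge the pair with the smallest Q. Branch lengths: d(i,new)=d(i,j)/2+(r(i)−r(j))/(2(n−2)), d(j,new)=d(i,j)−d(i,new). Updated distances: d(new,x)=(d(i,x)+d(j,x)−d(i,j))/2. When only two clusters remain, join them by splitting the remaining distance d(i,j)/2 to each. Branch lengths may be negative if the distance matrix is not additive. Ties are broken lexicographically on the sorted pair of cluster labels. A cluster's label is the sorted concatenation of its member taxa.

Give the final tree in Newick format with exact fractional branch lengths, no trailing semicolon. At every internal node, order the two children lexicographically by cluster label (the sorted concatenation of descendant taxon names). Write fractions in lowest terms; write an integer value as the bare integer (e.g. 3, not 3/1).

iteration 1: select K,M (d=2, Q=-158); attach at lengths (1/5, 9/5); label the merged cluster KM
  updated: d(B,KM)=37/2, d(E,KM)=6, d(KM,R)=10, d(KM,S)=41/2, d(KM,U)=22
iteration 2: select E,KM (d=6, Q=-129); attach at lengths (23/8, 25/8); label the merged cluster EKM
  updated: d(B,EKM)=63/4, d(EKM,R)=25/2, d(EKM,S)=77/4, d(EKM,U)=11
iteration 3: select R,S (d=2, Q=-327/4); attach at lengths (-17/8, 33/8); label the merged cluster RS
  updated: d(B,RS)=23/2, d(EKM,RS)=119/8, d(RS,U)=25/2
iteration 4: select B,RS (d=23/2, Q=-425/8); attach at lengths (171/32, 197/32); label the merged cluster BRS
  updated: d(BRS,EKM)=153/16, d(BRS,U)=11/2
iteration 5: select BRS,EKM (d=153/16, Q=-417/16); attach at lengths (65/32, 241/32); label the merged cluster BEKMRS
  updated: d(BEKMRS,U)=111/32
iteration 6: select BEKMRS,U (d=111/32); attach at lengths (111/64, 111/64); label the merged cluster BEKMRSU
final tree: (((B:171/32,(R:-17/8,S:33/8):197/32):65/32,(E:23/8,(K:1/5,M:9/5):25/8):241/32):111/64,U:111/64)
total length: 1105/32

(((B:171/32,(R:-17/8,S:33/8):197/32):65/32,(E:23/8,(K:1/5,M:9/5):25/8):241/32):111/64,U:111/64)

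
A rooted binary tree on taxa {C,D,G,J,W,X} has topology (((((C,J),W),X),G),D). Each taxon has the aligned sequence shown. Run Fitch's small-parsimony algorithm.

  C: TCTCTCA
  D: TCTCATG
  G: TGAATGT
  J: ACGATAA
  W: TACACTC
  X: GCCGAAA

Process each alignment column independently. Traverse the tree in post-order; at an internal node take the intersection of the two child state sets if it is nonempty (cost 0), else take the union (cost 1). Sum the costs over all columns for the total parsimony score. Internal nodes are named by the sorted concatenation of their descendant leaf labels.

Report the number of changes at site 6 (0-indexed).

CJ@0: {T} ∪ {A} = {A,T} (union, +1)
CJW@0: {A,T} ∩ {T} = {T} (intersection, +0)
CJWX@0: {T} ∪ {G} = {G,T} (union, +1)
CGJWX@0: {G,T} ∩ {T} = {T} (intersection, +0)
CDGJWX@0: {T} ∩ {T} = {T} (intersection, +0)
CJ@1: {C} ∩ {C} = {C} (intersection, +0)
CJW@1: {C} ∪ {A} = {A,C} (union, +1)
CJWX@1: {A,C} ∩ {C} = {C} (intersection, +0)
CGJWX@1: {C} ∪ {G} = {C,G} (union, +1)
CDGJWX@1: {C,G} ∩ {C} = {C} (intersection, +0)
CJ@2: {T} ∪ {G} = {G,T} (union, +1)
CJW@2: {G,T} ∪ {C} = {C,G,T} (union, +1)
CJWX@2: {C,G,T} ∩ {C} = {C} (intersection, +0)
CGJWX@2: {C} ∪ {A} = {A,C} (union, +1)
CDGJWX@2: {A,C} ∪ {T} = {A,C,T} (union, +1)
CJ@3: {C} ∪ {A} = {A,C} (union, +1)
CJW@3: {A,C} ∩ {A} = {A} (intersection, +0)
CJWX@3: {A} ∪ {G} = {A,G} (union, +1)
CGJWX@3: {A,G} ∩ {A} = {A} (intersection, +0)
CDGJWX@3: {A} ∪ {C} = {A,C} (union, +1)
CJ@4: {T} ∩ {T} = {T} (intersection, +0)
CJW@4: {T} ∪ {C} = {C,T} (union, +1)
CJWX@4: {C,T} ∪ {A} = {A,C,T} (union, +1)
CGJWX@4: {A,C,T} ∩ {T} = {T} (intersection, +0)
CDGJWX@4: {T} ∪ {A} = {A,T} (union, +1)
CJ@5: {C} ∪ {A} = {A,C} (union, +1)
CJW@5: {A,C} ∪ {T} = {A,C,T} (union, +1)
CJWX@5: {A,C,T} ∩ {A} = {A} (intersection, +0)
CGJWX@5: {A} ∪ {G} = {A,G} (union, +1)
CDGJWX@5: {A,G} ∪ {T} = {A,G,T} (union, +1)
CJ@6: {A} ∩ {A} = {A} (intersection, +0)
CJW@6: {A} ∪ {C} = {A,C} (union, +1)
CJWX@6: {A,C} ∩ {A} = {A} (intersection, +0)
CGJWX@6: {A} ∪ {T} = {A,T} (union, +1)
CDGJWX@6: {A,T} ∪ {G} = {A,G,T} (union, +1)
per-site changes: [2, 2, 4, 3, 3, 4, 3]; total = 21

3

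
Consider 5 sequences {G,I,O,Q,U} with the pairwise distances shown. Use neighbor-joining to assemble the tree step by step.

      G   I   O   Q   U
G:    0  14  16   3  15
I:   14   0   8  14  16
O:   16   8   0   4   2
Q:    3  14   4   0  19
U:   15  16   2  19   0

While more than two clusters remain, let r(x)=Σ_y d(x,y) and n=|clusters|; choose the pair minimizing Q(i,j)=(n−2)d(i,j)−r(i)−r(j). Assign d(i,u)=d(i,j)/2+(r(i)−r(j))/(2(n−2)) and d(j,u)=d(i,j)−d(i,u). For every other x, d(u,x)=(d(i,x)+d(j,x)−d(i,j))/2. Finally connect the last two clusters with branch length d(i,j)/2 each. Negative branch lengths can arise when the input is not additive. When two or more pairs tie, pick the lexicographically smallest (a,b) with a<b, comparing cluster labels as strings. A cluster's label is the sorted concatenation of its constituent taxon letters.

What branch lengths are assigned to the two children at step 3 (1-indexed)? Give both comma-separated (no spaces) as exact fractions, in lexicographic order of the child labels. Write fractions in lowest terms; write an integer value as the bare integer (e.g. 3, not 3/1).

step 1: merge (G,Q) at d=3, Q=-79; branch lengths G→17/6, Q→1/6; new cluster GQ
  updated: d(GQ,I)=25/2, d(GQ,O)=17/2, d(GQ,U)=31/2
step 2: merge (GQ,I) at d=25/2, Q=-48; branch lengths GQ→25/4, I→25/4; new cluster GIQ
  updated: d(GIQ,O)=2, d(GIQ,U)=19/2
step 3: merge (GIQ,O) at d=2, Q=-27/2; branch lengths GIQ→19/4, O→-11/4; new cluster GIOQ
  updated: d(GIOQ,U)=19/4
step 4: merge (GIOQ,U) at d=19/4; branch lengths GIOQ→19/8, U→19/8; new cluster GIOQU
final tree: ((((G:17/6,Q:1/6):25/4,I:25/4):19/4,O:-11/4):19/8,U:19/8)
total length: 89/4

19/4,-11/4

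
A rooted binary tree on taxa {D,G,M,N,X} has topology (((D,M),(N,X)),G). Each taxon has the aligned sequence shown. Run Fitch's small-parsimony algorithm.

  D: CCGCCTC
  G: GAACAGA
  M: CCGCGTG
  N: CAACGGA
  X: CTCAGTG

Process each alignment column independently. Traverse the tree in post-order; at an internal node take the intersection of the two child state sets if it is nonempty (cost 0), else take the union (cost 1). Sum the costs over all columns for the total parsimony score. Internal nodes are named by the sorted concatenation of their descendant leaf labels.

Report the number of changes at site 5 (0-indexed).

2

[col 0] DM: children D:{C}, M:{C} ∩→ {C}; cost 0
[col 0] NX: children N:{C}, X:{C} ∩→ {C}; cost 0
[col 0] DMNX: children DM:{C}, NX:{C} ∩→ {C}; cost 0
[col 0] DGMNX: children DMNX:{C}, G:{G} ∪→ {C,G}; cost 1
[col 1] DM: children D:{C}, M:{C} ∩→ {C}; cost 0
[col 1] NX: children N:{A}, X:{T} ∪→ {A,T}; cost 1
[col 1] DMNX: children DM:{C}, NX:{A,T} ∪→ {A,C,T}; cost 1
[col 1] DGMNX: children DMNX:{A,C,T}, G:{A} ∩→ {A}; cost 0
[col 2] DM: children D:{G}, M:{G} ∩→ {G}; cost 0
[col 2] NX: children N:{A}, X:{C} ∪→ {A,C}; cost 1
[col 2] DMNX: children DM:{G}, NX:{A,C} ∪→ {A,C,G}; cost 1
[col 2] DGMNX: children DMNX:{A,C,G}, G:{A} ∩→ {A}; cost 0
[col 3] DM: children D:{C}, M:{C} ∩→ {C}; cost 0
[col 3] NX: children N:{C}, X:{A} ∪→ {A,C}; cost 1
[col 3] DMNX: children DM:{C}, NX:{A,C} ∩→ {C}; cost 0
[col 3] DGMNX: children DMNX:{C}, G:{C} ∩→ {C}; cost 0
[col 4] DM: children D:{C}, M:{G} ∪→ {C,G}; cost 1
[col 4] NX: children N:{G}, X:{G} ∩→ {G}; cost 0
[col 4] DMNX: children DM:{C,G}, NX:{G} ∩→ {G}; cost 0
[col 4] DGMNX: children DMNX:{G}, G:{A} ∪→ {A,G}; cost 1
[col 5] DM: children D:{T}, M:{T} ∩→ {T}; cost 0
[col 5] NX: children N:{G}, X:{T} ∪→ {G,T}; cost 1
[col 5] DMNX: children DM:{T}, NX:{G,T} ∩→ {T}; cost 0
[col 5] DGMNX: children DMNX:{T}, G:{G} ∪→ {G,T}; cost 1
[col 6] DM: children D:{C}, M:{G} ∪→ {C,G}; cost 1
[col 6] NX: children N:{A}, X:{G} ∪→ {A,G}; cost 1
[col 6] DMNX: children DM:{C,G}, NX:{A,G} ∩→ {G}; cost 0
[col 6] DGMNX: children DMNX:{G}, G:{A} ∪→ {A,G}; cost 1
per-site changes: [1, 2, 2, 1, 2, 2, 3]; total = 13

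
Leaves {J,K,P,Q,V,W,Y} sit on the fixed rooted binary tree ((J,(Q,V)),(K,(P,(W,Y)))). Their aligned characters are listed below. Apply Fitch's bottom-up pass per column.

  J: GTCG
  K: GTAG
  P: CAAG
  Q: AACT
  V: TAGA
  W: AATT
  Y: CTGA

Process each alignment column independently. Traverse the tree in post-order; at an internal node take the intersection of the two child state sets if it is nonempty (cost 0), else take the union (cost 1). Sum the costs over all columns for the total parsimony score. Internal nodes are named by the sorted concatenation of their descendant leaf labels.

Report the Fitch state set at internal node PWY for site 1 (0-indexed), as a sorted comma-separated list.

A

[col 0] QV: children Q:{A}, V:{T} ∪→ {A,T}; cost 1
[col 0] JQV: children J:{G}, QV:{A,T} ∪→ {A,G,T}; cost 1
[col 0] WY: children W:{A}, Y:{C} ∪→ {A,C}; cost 1
[col 0] PWY: children P:{C}, WY:{A,C} ∩→ {C}; cost 0
[col 0] KPWY: children K:{G}, PWY:{C} ∪→ {C,G}; cost 1
[col 0] JKPQVWY: children JQV:{A,G,T}, KPWY:{C,G} ∩→ {G}; cost 0
[col 1] QV: children Q:{A}, V:{A} ∩→ {A}; cost 0
[col 1] JQV: children J:{T}, QV:{A} ∪→ {A,T}; cost 1
[col 1] WY: children W:{A}, Y:{T} ∪→ {A,T}; cost 1
[col 1] PWY: children P:{A}, WY:{A,T} ∩→ {A}; cost 0
[col 1] KPWY: children K:{T}, PWY:{A} ∪→ {A,T}; cost 1
[col 1] JKPQVWY: children JQV:{A,T}, KPWY:{A,T} ∩→ {A,T}; cost 0
[col 2] QV: children Q:{C}, V:{G} ∪→ {C,G}; cost 1
[col 2] JQV: children J:{C}, QV:{C,G} ∩→ {C}; cost 0
[col 2] WY: children W:{T}, Y:{G} ∪→ {G,T}; cost 1
[col 2] PWY: children P:{A}, WY:{G,T} ∪→ {A,G,T}; cost 1
[col 2] KPWY: children K:{A}, PWY:{A,G,T} ∩→ {A}; cost 0
[col 2] JKPQVWY: children JQV:{C}, KPWY:{A} ∪→ {A,C}; cost 1
[col 3] QV: children Q:{T}, V:{A} ∪→ {A,T}; cost 1
[col 3] JQV: children J:{G}, QV:{A,T} ∪→ {A,G,T}; cost 1
[col 3] WY: children W:{T}, Y:{A} ∪→ {A,T}; cost 1
[col 3] PWY: children P:{G}, WY:{A,T} ∪→ {A,G,T}; cost 1
[col 3] KPWY: children K:{G}, PWY:{A,G,T} ∩→ {G}; cost 0
[col 3] JKPQVWY: children JQV:{A,G,T}, KPWY:{G} ∩→ {G}; cost 0
per-site changes: [4, 3, 4, 4]; total = 15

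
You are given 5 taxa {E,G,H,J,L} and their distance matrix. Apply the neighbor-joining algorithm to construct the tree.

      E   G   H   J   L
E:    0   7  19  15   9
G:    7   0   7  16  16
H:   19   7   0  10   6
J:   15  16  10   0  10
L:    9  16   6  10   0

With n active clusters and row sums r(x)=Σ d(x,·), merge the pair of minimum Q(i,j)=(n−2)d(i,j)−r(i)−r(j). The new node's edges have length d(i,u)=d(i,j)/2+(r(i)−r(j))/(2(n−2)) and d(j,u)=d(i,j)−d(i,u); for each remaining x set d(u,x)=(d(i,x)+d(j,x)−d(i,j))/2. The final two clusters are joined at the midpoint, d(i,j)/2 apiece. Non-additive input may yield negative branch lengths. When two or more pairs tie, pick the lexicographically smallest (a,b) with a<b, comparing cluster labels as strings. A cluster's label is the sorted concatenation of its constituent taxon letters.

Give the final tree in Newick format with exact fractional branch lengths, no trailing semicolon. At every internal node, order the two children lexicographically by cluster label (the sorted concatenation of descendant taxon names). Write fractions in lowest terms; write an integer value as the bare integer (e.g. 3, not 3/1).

((((E:25/6,G:17/6):45/8,J:51/8):5/8,H:25/8):23/16,L:23/16)

1. join E+G (d=7, Q=-75) ⇒ EG; edges |E|=25/6, |G|=17/6
  updated: d(EG,H)=19/2, d(EG,J)=12, d(EG,L)=9
2. join EG+J (d=12, Q=-77/2) ⇒ EGJ; edges |EG|=45/8, |J|=51/8
  updated: d(EGJ,H)=15/4, d(EGJ,L)=7/2
3. join EGJ+H (d=15/4, Q=-53/4) ⇒ EGHJ; edges |EGJ|=5/8, |H|=25/8
  updated: d(EGHJ,L)=23/8
4. join EGHJ+L (d=23/8) ⇒ EGHJL; edges |EGHJ|=23/16, |L|=23/16
final tree: ((((E:25/6,G:17/6):45/8,J:51/8):5/8,H:25/8):23/16,L:23/16)
total length: 205/8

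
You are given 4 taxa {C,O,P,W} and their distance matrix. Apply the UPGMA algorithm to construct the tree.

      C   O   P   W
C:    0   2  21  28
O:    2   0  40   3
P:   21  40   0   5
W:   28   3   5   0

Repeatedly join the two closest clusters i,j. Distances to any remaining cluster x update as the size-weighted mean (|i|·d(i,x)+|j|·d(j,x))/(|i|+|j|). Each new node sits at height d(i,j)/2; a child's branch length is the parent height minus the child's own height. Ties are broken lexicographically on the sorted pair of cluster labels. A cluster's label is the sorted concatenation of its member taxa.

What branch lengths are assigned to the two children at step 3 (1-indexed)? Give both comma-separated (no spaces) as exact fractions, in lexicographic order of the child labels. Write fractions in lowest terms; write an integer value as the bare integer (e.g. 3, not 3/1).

21/2,9

iteration 1: select C,O (d=2); attach at lengths (1, 1); label the merged cluster CO
  updated: d(CO,P)=61/2, d(CO,W)=31/2
iteration 2: select P,W (d=5); attach at lengths (5/2, 5/2); label the merged cluster PW
  updated: d(CO,PW)=23
iteration 3: select CO,PW (d=23); attach at lengths (21/2, 9); label the merged cluster COPW
final tree: ((C:1,O:1):21/2,(P:5/2,W:5/2):9)
total length: 53/2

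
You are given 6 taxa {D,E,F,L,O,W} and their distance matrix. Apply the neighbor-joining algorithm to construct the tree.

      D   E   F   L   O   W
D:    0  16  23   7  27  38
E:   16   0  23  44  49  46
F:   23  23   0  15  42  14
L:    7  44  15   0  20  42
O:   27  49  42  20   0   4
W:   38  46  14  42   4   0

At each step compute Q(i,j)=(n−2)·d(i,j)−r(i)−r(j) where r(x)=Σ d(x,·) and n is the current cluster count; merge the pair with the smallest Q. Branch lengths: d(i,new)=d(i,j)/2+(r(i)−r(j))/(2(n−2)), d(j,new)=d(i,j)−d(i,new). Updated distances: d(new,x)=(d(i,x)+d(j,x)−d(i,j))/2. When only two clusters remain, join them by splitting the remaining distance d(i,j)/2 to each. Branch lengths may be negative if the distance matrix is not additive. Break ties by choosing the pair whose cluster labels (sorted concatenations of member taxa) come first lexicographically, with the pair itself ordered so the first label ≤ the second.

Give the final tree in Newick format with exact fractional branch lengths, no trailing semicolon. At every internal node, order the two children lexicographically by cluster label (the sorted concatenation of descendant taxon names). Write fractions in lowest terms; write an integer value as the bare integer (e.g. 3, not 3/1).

step 1: merge (O,W) at d=4, Q=-270; branch lengths O→7/4, W→9/4; new cluster OW
  updated: d(D,OW)=61/2, d(E,OW)=91/2, d(F,OW)=26, d(L,OW)=29
step 2: merge (D,E) at d=16, Q=-157; branch lengths D→-2/3, E→50/3; new cluster DE
  updated: d(DE,F)=15, d(DE,L)=35/2, d(DE,OW)=30
step 3: merge (DE,L) at d=35/2, Q=-89; branch lengths DE→9, L→17/2; new cluster DEL
  updated: d(DEL,F)=25/4, d(DEL,OW)=83/4
step 4: merge (DEL,F) at d=25/4, Q=-53; branch lengths DEL→1/2, F→23/4; new cluster DEFL
  updated: d(DEFL,OW)=81/4
step 5: merge (DEFL,OW) at d=81/4; branch lengths DEFL→81/8, OW→81/8; new cluster DEFLOW
final tree: ((((D:-2/3,E:50/3):9,L:17/2):1/2,F:23/4):81/8,(O:7/4,W:9/4):81/8)
total length: 64

((((D:-2/3,E:50/3):9,L:17/2):1/2,F:23/4):81/8,(O:7/4,W:9/4):81/8)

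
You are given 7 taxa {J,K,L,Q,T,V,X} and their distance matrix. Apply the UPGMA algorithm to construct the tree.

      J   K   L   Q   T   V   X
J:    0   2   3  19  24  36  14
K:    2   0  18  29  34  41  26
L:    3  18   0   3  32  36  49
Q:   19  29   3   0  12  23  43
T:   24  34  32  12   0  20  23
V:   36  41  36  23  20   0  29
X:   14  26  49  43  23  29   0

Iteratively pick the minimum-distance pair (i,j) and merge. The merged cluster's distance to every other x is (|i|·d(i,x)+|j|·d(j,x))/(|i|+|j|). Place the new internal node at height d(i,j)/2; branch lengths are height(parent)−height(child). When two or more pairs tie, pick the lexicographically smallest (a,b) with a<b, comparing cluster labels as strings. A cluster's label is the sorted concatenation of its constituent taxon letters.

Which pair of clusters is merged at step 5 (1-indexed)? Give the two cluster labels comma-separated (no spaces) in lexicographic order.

TV,X

step 1: merge (J,K) at d=2; branch lengths J→1, K→1; new cluster JK
  updated: d(JK,L)=21/2, d(JK,Q)=24, d(JK,T)=29, d(JK,V)=77/2, d(JK,X)=20
step 2: merge (L,Q) at d=3; branch lengths L→3/2, Q→3/2; new cluster LQ
  updated: d(JK,LQ)=69/4, d(LQ,T)=22, d(LQ,V)=59/2, d(LQ,X)=46
step 3: merge (JK,LQ) at d=69/4; branch lengths JK→61/8, LQ→57/8; new cluster JKLQ
  updated: d(JKLQ,T)=51/2, d(JKLQ,V)=34, d(JKLQ,X)=33
step 4: merge (T,V) at d=20; branch lengths T→10, V→10; new cluster TV
  updated: d(JKLQ,TV)=119/4, d(TV,X)=26
step 5: merge (TV,X) at d=26; branch lengths TV→3, X→13; new cluster TVX
  updated: d(JKLQ,TVX)=185/6
step 6: merge (JKLQ,TVX) at d=185/6; branch lengths JKLQ→163/24, TVX→29/12; new cluster JKLQTVX
final tree: (((J:1,K:1):61/8,(L:3/2,Q:3/2):57/8):163/24,((T:10,V:10):3,X:13):29/12)
total length: 1559/24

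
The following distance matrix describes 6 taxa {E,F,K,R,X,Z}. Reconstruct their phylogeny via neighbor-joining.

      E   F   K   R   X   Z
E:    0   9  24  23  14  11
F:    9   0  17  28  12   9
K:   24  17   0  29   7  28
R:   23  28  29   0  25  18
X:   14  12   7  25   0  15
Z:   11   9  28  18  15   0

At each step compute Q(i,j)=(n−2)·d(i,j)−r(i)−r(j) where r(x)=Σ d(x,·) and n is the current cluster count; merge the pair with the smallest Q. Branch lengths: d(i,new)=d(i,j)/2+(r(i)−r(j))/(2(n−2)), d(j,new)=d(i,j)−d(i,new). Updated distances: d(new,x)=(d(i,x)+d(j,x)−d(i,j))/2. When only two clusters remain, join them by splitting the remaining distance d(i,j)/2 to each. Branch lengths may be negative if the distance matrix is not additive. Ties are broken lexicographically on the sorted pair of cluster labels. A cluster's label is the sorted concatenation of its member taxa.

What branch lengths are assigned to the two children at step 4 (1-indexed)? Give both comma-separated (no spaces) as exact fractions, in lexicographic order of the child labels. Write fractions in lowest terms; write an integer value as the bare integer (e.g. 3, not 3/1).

step 1: merge (K,X) at d=7, Q=-150; branch lengths K→15/2, X→-1/2; new cluster KX
  updated: d(E,KX)=31/2, d(F,KX)=11, d(KX,R)=47/2, d(KX,Z)=18
step 2: merge (R,Z) at d=18, Q=-189/2; branch lengths R→181/12, Z→35/12; new cluster RZ
  updated: d(E,RZ)=8, d(F,RZ)=19/2, d(KX,RZ)=47/4
step 3: merge (E,RZ) at d=8, Q=-183/4; branch lengths E→77/16, RZ→51/16; new cluster ERZ
  updated: d(ERZ,F)=21/4, d(ERZ,KX)=77/8
step 4: merge (ERZ,F) at d=21/4, Q=-207/8; branch lengths ERZ→31/16, F→53/16; new cluster EFRZ
  updated: d(EFRZ,KX)=123/16
step 5: merge (EFRZ,KX) at d=123/16; branch lengths EFRZ→123/32, KX→123/32; new cluster EFKRXZ
final tree: (((E:77/16,(R:181/12,Z:35/12):51/16):31/16,F:53/16):123/32,(K:15/2,X:-1/2):123/32)
total length: 735/16

31/16,53/16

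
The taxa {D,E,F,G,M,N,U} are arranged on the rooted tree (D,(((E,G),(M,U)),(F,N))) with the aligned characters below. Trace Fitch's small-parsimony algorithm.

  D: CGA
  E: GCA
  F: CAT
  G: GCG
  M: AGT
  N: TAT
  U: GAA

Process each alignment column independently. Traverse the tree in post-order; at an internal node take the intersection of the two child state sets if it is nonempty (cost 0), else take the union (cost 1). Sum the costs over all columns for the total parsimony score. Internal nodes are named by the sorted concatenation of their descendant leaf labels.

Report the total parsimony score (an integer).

9

[col 0] EG: children E:{G}, G:{G} ∩→ {G}; cost 0
[col 0] MU: children M:{A}, U:{G} ∪→ {A,G}; cost 1
[col 0] EGMU: children EG:{G}, MU:{A,G} ∩→ {G}; cost 0
[col 0] FN: children F:{C}, N:{T} ∪→ {C,T}; cost 1
[col 0] EFGMNU: children EGMU:{G}, FN:{C,T} ∪→ {C,G,T}; cost 1
[col 0] DEFGMNU: children D:{C}, EFGMNU:{C,G,T} ∩→ {C}; cost 0
[col 1] EG: children E:{C}, G:{C} ∩→ {C}; cost 0
[col 1] MU: children M:{G}, U:{A} ∪→ {A,G}; cost 1
[col 1] EGMU: children EG:{C}, MU:{A,G} ∪→ {A,C,G}; cost 1
[col 1] FN: children F:{A}, N:{A} ∩→ {A}; cost 0
[col 1] EFGMNU: children EGMU:{A,C,G}, FN:{A} ∩→ {A}; cost 0
[col 1] DEFGMNU: children D:{G}, EFGMNU:{A} ∪→ {A,G}; cost 1
[col 2] EG: children E:{A}, G:{G} ∪→ {A,G}; cost 1
[col 2] MU: children M:{T}, U:{A} ∪→ {A,T}; cost 1
[col 2] EGMU: children EG:{A,G}, MU:{A,T} ∩→ {A}; cost 0
[col 2] FN: children F:{T}, N:{T} ∩→ {T}; cost 0
[col 2] EFGMNU: children EGMU:{A}, FN:{T} ∪→ {A,T}; cost 1
[col 2] DEFGMNU: children D:{A}, EFGMNU:{A,T} ∩→ {A}; cost 0
per-site changes: [3, 3, 3]; total = 9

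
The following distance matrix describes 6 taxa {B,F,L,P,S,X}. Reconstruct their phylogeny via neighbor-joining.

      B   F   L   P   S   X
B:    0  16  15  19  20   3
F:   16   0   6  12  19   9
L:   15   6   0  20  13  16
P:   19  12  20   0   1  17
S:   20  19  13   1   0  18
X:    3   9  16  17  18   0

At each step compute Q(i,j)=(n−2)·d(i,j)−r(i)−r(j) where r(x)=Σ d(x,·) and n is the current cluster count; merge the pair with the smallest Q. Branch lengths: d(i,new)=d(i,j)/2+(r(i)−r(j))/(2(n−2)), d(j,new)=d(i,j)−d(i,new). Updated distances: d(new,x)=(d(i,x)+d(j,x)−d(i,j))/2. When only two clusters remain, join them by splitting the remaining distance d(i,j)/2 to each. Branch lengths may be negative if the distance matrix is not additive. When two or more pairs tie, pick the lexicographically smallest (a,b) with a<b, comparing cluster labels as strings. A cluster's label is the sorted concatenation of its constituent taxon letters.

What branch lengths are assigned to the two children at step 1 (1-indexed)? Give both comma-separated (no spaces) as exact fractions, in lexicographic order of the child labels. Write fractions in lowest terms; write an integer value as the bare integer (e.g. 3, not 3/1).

1/4,3/4

step 1: merge (P,S) at d=1, Q=-136; branch lengths P→1/4, S→3/4; new cluster PS
  updated: d(B,PS)=19, d(F,PS)=15, d(L,PS)=16, d(PS,X)=17
step 2: merge (B,X) at d=3, Q=-89; branch lengths B→17/6, X→1/6; new cluster BX
  updated: d(BX,F)=11, d(BX,L)=14, d(BX,PS)=33/2
step 3: merge (BX,PS) at d=33/2, Q=-56; branch lengths BX→27/4, PS→39/4; new cluster BPSX
  updated: d(BPSX,F)=19/4, d(BPSX,L)=27/4
step 4: merge (BPSX,F) at d=19/4, Q=-35/2; branch lengths BPSX→11/4, F→2; new cluster BFPSX
  updated: d(BFPSX,L)=4
step 5: merge (BFPSX,L) at d=4; branch lengths BFPSX→2, L→2; new cluster BFLPSX
final tree: ((((B:17/6,X:1/6):27/4,(P:1/4,S:3/4):39/4):11/4,F:2):2,L:2)
total length: 117/4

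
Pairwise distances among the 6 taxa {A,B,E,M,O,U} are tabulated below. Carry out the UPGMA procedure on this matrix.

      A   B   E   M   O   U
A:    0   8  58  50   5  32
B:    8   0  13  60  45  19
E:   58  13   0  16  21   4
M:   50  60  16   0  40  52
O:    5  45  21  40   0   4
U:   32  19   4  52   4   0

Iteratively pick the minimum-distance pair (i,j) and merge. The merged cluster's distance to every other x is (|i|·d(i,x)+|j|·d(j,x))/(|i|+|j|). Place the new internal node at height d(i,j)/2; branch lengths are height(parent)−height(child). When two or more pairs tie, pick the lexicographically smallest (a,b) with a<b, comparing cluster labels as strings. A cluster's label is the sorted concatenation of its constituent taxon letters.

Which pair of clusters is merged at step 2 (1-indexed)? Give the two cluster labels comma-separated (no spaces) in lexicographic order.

step 1: merge (E,U) at d=4; branch lengths E→2, U→2; new cluster EU
  updated: d(A,EU)=45, d(B,EU)=16, d(EU,M)=34, d(EU,O)=25/2
step 2: merge (A,O) at d=5; branch lengths A→5/2, O→5/2; new cluster AO
  updated: d(AO,B)=53/2, d(AO,EU)=115/4, d(AO,M)=45
step 3: merge (B,EU) at d=16; branch lengths B→8, EU→6; new cluster BEU
  updated: d(AO,BEU)=28, d(BEU,M)=128/3
step 4: merge (AO,BEU) at d=28; branch lengths AO→23/2, BEU→6; new cluster ABEOU
  updated: d(ABEOU,M)=218/5
step 5: merge (ABEOU,M) at d=218/5; branch lengths ABEOU→39/5, M→109/5; new cluster ABEMOU
final tree: (((A:5/2,O:5/2):23/2,(B:8,(E:2,U:2):6):6):39/5,M:109/5)
total length: 701/10

A,O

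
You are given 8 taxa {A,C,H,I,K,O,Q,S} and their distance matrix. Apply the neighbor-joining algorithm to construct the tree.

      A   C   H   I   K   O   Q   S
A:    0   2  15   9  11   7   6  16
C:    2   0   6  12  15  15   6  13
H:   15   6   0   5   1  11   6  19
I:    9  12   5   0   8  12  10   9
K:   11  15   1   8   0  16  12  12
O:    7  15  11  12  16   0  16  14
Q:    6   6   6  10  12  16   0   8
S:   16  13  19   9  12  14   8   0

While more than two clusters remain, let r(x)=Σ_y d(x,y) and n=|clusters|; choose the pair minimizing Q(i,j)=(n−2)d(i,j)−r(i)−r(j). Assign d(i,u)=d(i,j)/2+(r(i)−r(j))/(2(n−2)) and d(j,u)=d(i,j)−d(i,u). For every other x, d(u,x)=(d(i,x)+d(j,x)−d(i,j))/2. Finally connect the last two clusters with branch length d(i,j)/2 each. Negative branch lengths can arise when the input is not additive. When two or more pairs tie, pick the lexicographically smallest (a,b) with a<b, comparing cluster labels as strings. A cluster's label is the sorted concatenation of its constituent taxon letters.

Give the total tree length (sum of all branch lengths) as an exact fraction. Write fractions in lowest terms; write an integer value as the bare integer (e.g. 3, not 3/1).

2065/64

step 1: merge (H,K) at d=1, Q=-132; branch lengths H→-1/2, K→3/2; new cluster HK
  updated: d(A,HK)=25/2, d(C,HK)=10, d(HK,I)=6, d(HK,O)=13, d(HK,Q)=17/2, d(HK,S)=15
step 2: merge (A,C) at d=2, Q=-201/2; branch lengths A→9/20, C→31/20; new cluster AC
  updated: d(AC,HK)=41/4, d(AC,I)=19/2, d(AC,O)=10, d(AC,Q)=5, d(AC,S)=27/2
step 3: merge (AC,Q) at d=5, Q=-303/4; branch lengths AC→83/32, Q→77/32; new cluster ACQ
  updated: d(ACQ,HK)=55/8, d(ACQ,I)=29/4, d(ACQ,O)=21/2, d(ACQ,S)=33/4
step 4: merge (HK,I) at d=6, Q=-457/8; branch lengths HK→197/48, I→91/48; new cluster HIK
  updated: d(ACQ,HIK)=65/16, d(HIK,O)=19/2, d(HIK,S)=9
step 5: merge (ACQ,S) at d=33/4, Q=-601/16; branch lengths ACQ→129/64, S→399/64; new cluster ACQS
  updated: d(ACQS,HIK)=77/32, d(ACQS,O)=65/8
step 6: merge (ACQS,HIK) at d=77/32, Q=-641/32; branch lengths ACQS→33/64, HIK→121/64; new cluster ACHIKQS
  updated: d(ACHIKQS,O)=487/64
step 7: merge (ACHIKQS,O) at d=487/64; branch lengths ACHIKQS→487/128, O→487/128; new cluster ACHIKOQS
final tree: (((((A:9/20,C:31/20):83/32,Q:77/32):129/64,S:399/64):33/64,((H:-1/2,K:3/2):197/48,I:91/48):121/64):487/128,O:487/128)
total length: 2065/64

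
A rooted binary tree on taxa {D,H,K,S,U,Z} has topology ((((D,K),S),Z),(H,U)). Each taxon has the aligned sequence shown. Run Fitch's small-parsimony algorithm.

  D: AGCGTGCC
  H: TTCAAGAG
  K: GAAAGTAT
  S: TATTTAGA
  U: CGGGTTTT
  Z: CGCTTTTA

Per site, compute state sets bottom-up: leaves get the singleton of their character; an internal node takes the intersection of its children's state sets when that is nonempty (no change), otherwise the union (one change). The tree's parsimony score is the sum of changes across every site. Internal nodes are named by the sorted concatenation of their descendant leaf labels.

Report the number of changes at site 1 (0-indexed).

3

DK@0: {A} ∪ {G} = {A,G} (union, +1)
DKS@0: {A,G} ∪ {T} = {A,G,T} (union, +1)
DKSZ@0: {A,G,T} ∪ {C} = {A,C,G,T} (union, +1)
HU@0: {T} ∪ {C} = {C,T} (union, +1)
DHKSUZ@0: {A,C,G,T} ∩ {C,T} = {C,T} (intersection, +0)
DK@1: {G} ∪ {A} = {A,G} (union, +1)
DKS@1: {A,G} ∩ {A} = {A} (intersection, +0)
DKSZ@1: {A} ∪ {G} = {A,G} (union, +1)
HU@1: {T} ∪ {G} = {G,T} (union, +1)
DHKSUZ@1: {A,G} ∩ {G,T} = {G} (intersection, +0)
DK@2: {C} ∪ {A} = {A,C} (union, +1)
DKS@2: {A,C} ∪ {T} = {A,C,T} (union, +1)
DKSZ@2: {A,C,T} ∩ {C} = {C} (intersection, +0)
HU@2: {C} ∪ {G} = {C,G} (union, +1)
DHKSUZ@2: {C} ∩ {C,G} = {C} (intersection, +0)
DK@3: {G} ∪ {A} = {A,G} (union, +1)
DKS@3: {A,G} ∪ {T} = {A,G,T} (union, +1)
DKSZ@3: {A,G,T} ∩ {T} = {T} (intersection, +0)
HU@3: {A} ∪ {G} = {A,G} (union, +1)
DHKSUZ@3: {T} ∪ {A,G} = {A,G,T} (union, +1)
DK@4: {T} ∪ {G} = {G,T} (union, +1)
DKS@4: {G,T} ∩ {T} = {T} (intersection, +0)
DKSZ@4: {T} ∩ {T} = {T} (intersection, +0)
HU@4: {A} ∪ {T} = {A,T} (union, +1)
DHKSUZ@4: {T} ∩ {A,T} = {T} (intersection, +0)
DK@5: {G} ∪ {T} = {G,T} (union, +1)
DKS@5: {G,T} ∪ {A} = {A,G,T} (union, +1)
DKSZ@5: {A,G,T} ∩ {T} = {T} (intersection, +0)
HU@5: {G} ∪ {T} = {G,T} (union, +1)
DHKSUZ@5: {T} ∩ {G,T} = {T} (intersection, +0)
DK@6: {C} ∪ {A} = {A,C} (union, +1)
DKS@6: {A,C} ∪ {G} = {A,C,G} (union, +1)
DKSZ@6: {A,C,G} ∪ {T} = {A,C,G,T} (union, +1)
HU@6: {A} ∪ {T} = {A,T} (union, +1)
DHKSUZ@6: {A,C,G,T} ∩ {A,T} = {A,T} (intersection, +0)
DK@7: {C} ∪ {T} = {C,T} (union, +1)
DKS@7: {C,T} ∪ {A} = {A,C,T} (union, +1)
DKSZ@7: {A,C,T} ∩ {A} = {A} (intersection, +0)
HU@7: {G} ∪ {T} = {G,T} (union, +1)
DHKSUZ@7: {A} ∪ {G,T} = {A,G,T} (union, +1)
per-site changes: [4, 3, 3, 4, 2, 3, 4, 4]; total = 27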